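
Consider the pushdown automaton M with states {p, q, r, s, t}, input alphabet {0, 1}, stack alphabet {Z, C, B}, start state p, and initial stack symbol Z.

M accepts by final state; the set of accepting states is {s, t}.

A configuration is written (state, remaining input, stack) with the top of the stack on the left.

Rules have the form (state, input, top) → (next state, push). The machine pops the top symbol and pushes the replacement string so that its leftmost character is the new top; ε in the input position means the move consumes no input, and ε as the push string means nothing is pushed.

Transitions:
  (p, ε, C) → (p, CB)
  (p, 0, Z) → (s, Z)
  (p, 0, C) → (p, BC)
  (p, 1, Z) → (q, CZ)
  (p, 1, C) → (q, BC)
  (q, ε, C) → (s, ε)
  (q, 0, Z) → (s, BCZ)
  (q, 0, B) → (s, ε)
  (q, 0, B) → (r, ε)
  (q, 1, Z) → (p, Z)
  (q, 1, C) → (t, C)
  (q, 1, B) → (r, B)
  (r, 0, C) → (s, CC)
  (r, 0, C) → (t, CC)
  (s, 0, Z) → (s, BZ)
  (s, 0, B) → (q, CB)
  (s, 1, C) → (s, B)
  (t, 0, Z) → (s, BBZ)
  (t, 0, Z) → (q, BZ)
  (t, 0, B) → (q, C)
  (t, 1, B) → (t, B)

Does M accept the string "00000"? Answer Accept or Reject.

One accepting computation: (p, 00000, Z) ⊢ (s, 0000, Z) ⊢ (s, 000, BZ) ⊢ (q, 00, CBZ) ⊢ (s, 00, BZ) ⊢ (q, 0, CBZ) ⊢ (s, 0, BZ) ⊢ (q, ε, CBZ) ⊢ (s, ε, BZ)
All input consumed and state s ∈ F.

Accept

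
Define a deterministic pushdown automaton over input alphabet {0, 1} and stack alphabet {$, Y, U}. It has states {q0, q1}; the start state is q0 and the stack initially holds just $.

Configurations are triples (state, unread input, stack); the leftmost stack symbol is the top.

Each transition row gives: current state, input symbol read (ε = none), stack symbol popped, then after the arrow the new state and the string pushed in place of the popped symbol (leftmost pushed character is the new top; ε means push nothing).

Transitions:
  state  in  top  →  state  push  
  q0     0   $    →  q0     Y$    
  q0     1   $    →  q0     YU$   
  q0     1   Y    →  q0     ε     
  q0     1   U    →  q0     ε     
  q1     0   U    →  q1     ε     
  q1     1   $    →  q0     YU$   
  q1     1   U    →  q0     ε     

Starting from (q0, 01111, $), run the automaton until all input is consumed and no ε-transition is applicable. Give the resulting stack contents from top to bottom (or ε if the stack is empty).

$

(q0, 01111, $)
  read 0, top $: go to q0, push Y$ → (q0, 1111, Y$)
  read 1, top Y: go to q0, push ε → (q0, 111, $)
  read 1, top $: go to q0, push YU$ → (q0, 11, YU$)
  read 1, top Y: go to q0, push ε → (q0, 1, U$)
  read 1, top U: go to q0, push ε → (q0, ε, $)
All input consumed in state q0 with stack $.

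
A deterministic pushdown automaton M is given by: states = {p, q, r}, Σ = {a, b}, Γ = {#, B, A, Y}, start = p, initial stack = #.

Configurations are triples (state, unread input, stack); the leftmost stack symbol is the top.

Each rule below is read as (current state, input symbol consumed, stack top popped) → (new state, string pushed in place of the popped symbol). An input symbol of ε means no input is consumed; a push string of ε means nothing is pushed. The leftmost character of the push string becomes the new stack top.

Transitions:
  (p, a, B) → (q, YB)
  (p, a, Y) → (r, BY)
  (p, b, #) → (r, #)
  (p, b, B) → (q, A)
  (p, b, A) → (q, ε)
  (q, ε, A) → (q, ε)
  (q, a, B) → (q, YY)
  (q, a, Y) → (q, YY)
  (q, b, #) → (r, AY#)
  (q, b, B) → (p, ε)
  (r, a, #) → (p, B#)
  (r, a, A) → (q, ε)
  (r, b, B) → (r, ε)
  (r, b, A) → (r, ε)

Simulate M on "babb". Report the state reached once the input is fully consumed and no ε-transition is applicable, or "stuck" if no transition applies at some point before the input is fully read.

(p, babb, #)
  read b, top #: go to r, push # → (r, abb, #)
  read a, top #: go to p, push B# → (p, bb, B#)
  read b, top B: go to q, push A → (q, b, A#)
  ε-move, top A: go to q, push ε → (q, b, #)
  read b, top #: go to r, push AY# → (r, ε, AY#)
All input consumed; M is in state r.

r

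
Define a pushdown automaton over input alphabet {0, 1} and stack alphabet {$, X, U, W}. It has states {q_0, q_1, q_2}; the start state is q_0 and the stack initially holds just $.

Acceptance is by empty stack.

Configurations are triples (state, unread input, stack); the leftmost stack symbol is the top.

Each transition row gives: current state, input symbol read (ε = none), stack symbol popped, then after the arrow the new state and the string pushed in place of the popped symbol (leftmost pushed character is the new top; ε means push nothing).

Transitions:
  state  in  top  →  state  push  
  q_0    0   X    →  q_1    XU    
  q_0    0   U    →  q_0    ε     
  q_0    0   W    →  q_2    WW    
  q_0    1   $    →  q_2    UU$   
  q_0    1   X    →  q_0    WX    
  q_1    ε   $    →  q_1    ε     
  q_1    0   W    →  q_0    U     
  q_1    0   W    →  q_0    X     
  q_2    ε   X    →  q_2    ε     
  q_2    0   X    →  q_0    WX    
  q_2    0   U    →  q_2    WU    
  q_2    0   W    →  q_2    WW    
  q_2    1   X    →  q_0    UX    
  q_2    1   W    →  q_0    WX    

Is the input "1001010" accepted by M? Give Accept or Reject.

Reject

No computation consumes all input and empties the stack.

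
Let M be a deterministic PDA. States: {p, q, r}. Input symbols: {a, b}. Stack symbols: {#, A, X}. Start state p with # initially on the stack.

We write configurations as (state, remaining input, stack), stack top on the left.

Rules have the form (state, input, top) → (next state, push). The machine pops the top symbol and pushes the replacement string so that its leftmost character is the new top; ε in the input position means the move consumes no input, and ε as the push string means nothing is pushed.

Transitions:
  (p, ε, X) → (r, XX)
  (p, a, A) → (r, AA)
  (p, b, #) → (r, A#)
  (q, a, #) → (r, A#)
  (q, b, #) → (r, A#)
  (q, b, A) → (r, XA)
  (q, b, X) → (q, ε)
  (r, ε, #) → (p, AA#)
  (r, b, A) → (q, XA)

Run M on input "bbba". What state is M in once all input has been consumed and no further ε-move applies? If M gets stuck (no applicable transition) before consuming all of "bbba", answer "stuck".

stuck

(p, bbba, #)
  read b, top #: go to r, push A# → (r, bba, A#)
  read b, top A: go to q, push XA → (q, ba, XA#)
  read b, top X: go to q, push ε → (q, a, A#)
No transition for (q, a, top A); M blocks with input a remaining.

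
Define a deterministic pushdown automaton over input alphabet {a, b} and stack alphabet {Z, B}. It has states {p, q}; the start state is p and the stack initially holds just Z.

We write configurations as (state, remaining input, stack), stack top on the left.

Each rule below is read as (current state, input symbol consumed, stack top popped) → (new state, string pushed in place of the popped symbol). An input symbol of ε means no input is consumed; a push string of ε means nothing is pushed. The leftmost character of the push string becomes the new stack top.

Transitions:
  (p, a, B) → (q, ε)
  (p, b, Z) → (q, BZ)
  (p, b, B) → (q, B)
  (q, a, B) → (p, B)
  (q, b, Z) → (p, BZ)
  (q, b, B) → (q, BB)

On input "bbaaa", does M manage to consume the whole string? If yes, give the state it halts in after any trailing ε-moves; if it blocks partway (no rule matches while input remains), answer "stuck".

p

(p, bbaaa, Z)
  read b, top Z: go to q, push BZ → (q, baaa, BZ)
  read b, top B: go to q, push BB → (q, aaa, BBZ)
  read a, top B: go to p, push B → (p, aa, BBZ)
  read a, top B: go to q, push ε → (q, a, BZ)
  read a, top B: go to p, push B → (p, ε, BZ)
All input consumed; M is in state p.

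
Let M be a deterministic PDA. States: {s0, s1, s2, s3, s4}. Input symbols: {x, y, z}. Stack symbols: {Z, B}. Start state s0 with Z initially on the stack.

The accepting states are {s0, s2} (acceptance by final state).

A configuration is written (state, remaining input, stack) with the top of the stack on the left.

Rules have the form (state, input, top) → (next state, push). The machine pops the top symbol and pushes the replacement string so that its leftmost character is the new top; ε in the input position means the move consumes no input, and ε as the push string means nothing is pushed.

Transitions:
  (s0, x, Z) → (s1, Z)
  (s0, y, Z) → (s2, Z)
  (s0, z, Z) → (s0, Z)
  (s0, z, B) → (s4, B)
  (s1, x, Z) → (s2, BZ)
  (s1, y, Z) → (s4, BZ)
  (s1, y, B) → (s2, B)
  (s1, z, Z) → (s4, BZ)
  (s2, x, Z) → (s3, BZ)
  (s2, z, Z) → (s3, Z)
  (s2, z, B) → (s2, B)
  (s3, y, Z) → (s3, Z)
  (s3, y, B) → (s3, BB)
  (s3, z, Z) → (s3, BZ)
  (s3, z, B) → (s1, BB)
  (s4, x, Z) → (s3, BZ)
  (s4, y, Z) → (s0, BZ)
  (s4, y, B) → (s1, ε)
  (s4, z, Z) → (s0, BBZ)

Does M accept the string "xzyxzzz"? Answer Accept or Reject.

(s0, xzyxzzz, Z) ⊢ (s1, zyxzzz, Z) ⊢ (s4, yxzzz, BZ) ⊢ (s1, xzzz, Z) ⊢ (s2, zzz, BZ) ⊢ (s2, zz, BZ) ⊢ (s2, z, BZ) ⊢ (s2, ε, BZ)
All input consumed; state s2 ∈ F.

Accept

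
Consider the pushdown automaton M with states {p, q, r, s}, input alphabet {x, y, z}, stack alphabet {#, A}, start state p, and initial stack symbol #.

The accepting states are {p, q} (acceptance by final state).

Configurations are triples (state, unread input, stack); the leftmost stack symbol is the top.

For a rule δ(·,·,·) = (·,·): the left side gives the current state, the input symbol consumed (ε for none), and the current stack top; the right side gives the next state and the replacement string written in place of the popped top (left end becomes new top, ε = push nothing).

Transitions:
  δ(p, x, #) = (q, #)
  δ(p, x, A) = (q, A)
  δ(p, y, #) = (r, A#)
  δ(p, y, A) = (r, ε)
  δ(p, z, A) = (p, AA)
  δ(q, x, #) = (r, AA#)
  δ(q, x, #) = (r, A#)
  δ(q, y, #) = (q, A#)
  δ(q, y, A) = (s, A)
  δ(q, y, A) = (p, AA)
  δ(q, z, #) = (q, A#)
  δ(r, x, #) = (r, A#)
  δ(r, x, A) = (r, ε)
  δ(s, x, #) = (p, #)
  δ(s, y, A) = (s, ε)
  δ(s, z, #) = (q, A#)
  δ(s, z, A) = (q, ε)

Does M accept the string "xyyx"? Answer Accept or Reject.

One accepting computation: (p, xyyx, #) ⊢ (q, yyx, #) ⊢ (q, yx, A#) ⊢ (p, x, AA#) ⊢ (q, ε, AA#)
All input consumed and state q ∈ F.

Accept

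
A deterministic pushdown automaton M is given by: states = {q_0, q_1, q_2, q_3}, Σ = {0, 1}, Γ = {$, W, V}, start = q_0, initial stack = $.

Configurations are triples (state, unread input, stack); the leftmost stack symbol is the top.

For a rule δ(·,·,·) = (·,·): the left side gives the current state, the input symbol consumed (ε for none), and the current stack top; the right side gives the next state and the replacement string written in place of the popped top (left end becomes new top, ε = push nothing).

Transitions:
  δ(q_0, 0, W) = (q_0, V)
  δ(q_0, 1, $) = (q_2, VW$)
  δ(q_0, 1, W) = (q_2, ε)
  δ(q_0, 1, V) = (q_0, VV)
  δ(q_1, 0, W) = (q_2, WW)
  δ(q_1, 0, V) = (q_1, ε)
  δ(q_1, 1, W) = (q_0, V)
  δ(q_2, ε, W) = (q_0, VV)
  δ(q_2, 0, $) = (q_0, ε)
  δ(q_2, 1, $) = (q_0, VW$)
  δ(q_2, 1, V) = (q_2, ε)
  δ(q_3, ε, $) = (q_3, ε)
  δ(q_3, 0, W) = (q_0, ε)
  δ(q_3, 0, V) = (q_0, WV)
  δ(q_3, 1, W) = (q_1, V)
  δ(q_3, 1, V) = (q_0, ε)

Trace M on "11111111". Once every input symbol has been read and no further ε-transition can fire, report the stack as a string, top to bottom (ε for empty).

(q_0, 11111111, $) ⊢ (q_2, 1111111, VW$) ⊢ (q_2, 111111, W$) ⊢ (q_0, 111111, VV$) ⊢ (q_0, 11111, VVV$) ⊢ (q_0, 1111, VVVV$) ⊢ (q_0, 111, VVVVV$) ⊢ (q_0, 11, VVVVVV$) ⊢ (q_0, 1, VVVVVVV$) ⊢ (q_0, ε, VVVVVVVV$)
All input consumed in state q_0 with stack VVVVVVVV$.

VVVVVVVV$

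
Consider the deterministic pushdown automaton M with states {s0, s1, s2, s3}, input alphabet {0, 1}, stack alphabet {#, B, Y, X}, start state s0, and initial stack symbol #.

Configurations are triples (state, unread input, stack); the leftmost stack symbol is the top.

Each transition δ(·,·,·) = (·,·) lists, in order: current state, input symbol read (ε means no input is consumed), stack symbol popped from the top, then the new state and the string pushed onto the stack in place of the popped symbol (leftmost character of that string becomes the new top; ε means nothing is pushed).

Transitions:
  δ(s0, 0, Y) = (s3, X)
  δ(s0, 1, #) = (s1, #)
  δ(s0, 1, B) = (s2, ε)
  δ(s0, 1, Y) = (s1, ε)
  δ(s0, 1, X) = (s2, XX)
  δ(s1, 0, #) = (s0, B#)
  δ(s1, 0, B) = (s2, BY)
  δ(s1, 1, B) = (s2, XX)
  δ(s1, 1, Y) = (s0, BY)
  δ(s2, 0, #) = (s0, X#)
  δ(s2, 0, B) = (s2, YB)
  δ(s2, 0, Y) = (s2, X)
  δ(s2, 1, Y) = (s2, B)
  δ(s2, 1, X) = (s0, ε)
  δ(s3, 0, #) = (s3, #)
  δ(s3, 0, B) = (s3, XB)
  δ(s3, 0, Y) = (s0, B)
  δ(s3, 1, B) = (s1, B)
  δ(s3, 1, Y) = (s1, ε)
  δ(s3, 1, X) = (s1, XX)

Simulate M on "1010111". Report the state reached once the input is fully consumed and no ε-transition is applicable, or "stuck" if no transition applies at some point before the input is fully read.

(s0, 1010111, #)
  read 1, top #: go to s1, push # → (s1, 010111, #)
  read 0, top #: go to s0, push B# → (s0, 10111, B#)
  read 1, top B: go to s2, push ε → (s2, 0111, #)
  read 0, top #: go to s0, push X# → (s0, 111, X#)
  read 1, top X: go to s2, push XX → (s2, 11, XX#)
  read 1, top X: go to s0, push ε → (s0, 1, X#)
  read 1, top X: go to s2, push XX → (s2, ε, XX#)
All input consumed; M is in state s2.

s2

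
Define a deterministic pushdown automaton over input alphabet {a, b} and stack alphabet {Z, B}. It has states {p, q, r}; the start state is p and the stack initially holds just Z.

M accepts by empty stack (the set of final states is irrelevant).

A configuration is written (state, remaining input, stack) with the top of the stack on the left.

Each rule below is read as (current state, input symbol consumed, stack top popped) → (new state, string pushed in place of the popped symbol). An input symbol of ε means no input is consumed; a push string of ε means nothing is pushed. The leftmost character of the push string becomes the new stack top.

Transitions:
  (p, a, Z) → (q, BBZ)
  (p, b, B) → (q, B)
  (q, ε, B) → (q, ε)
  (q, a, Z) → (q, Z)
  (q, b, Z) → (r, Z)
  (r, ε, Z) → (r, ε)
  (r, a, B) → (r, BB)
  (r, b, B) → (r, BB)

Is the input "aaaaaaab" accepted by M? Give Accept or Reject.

(p, aaaaaaab, Z)
  read a, top Z: go to q, push BBZ → (q, aaaaaab, BBZ)
  ε-move, top B: go to q, push ε → (q, aaaaaab, BZ)
  ε-move, top B: go to q, push ε → (q, aaaaaab, Z)
  read a, top Z: go to q, push Z → (q, aaaaab, Z)
  read a, top Z: go to q, push Z → (q, aaaab, Z)
  read a, top Z: go to q, push Z → (q, aaab, Z)
  read a, top Z: go to q, push Z → (q, aab, Z)
  read a, top Z: go to q, push Z → (q, ab, Z)
  read a, top Z: go to q, push Z → (q, b, Z)
  read b, top Z: go to r, push Z → (r, ε, Z)
  ε-move, top Z: go to r, push ε → (r, ε, ε)
All input consumed and the stack is empty.

Accept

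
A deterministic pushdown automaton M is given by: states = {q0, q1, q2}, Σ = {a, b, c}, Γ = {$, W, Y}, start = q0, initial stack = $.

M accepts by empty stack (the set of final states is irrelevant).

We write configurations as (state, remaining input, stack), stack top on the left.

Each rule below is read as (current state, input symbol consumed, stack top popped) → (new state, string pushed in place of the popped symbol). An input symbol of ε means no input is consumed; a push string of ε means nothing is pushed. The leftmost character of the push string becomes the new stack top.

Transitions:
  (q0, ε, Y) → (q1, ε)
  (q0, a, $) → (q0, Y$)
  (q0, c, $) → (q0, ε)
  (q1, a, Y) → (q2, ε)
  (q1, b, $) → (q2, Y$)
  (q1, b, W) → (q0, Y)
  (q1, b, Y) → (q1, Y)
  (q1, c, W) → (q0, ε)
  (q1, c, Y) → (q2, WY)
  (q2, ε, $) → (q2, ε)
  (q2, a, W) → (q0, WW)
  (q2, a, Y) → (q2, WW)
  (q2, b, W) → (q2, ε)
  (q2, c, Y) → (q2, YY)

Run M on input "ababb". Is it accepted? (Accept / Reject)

(q0, ababb, $) ⊢ (q0, babb, Y$) ⊢ (q1, babb, $) ⊢ (q2, abb, Y$) ⊢ (q2, bb, WW$) ⊢ (q2, b, W$) ⊢ (q2, ε, $) ⊢ (q2, ε, ε)
All input consumed and the stack is empty.

Accept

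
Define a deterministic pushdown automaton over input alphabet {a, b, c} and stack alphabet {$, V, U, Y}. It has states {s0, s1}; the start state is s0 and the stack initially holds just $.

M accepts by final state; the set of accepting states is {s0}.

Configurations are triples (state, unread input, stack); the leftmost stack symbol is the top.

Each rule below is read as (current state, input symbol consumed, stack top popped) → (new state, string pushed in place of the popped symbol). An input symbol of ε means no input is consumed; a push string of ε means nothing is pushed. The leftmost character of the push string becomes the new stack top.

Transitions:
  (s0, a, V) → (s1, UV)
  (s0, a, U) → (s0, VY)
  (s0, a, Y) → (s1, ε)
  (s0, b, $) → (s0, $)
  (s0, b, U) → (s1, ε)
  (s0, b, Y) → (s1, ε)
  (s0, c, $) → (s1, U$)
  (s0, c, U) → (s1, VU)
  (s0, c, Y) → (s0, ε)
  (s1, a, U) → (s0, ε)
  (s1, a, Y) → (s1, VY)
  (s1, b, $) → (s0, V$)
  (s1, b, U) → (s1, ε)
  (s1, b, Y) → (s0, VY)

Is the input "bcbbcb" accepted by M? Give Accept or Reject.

(s0, bcbbcb, $)
  read b, top $: go to s0, push $ → (s0, cbbcb, $)
  read c, top $: go to s1, push U$ → (s1, bbcb, U$)
  read b, top U: go to s1, push ε → (s1, bcb, $)
  read b, top $: go to s0, push V$ → (s0, cb, V$)
No transition applies at (s0, cb, V$); input not fully consumed.

Reject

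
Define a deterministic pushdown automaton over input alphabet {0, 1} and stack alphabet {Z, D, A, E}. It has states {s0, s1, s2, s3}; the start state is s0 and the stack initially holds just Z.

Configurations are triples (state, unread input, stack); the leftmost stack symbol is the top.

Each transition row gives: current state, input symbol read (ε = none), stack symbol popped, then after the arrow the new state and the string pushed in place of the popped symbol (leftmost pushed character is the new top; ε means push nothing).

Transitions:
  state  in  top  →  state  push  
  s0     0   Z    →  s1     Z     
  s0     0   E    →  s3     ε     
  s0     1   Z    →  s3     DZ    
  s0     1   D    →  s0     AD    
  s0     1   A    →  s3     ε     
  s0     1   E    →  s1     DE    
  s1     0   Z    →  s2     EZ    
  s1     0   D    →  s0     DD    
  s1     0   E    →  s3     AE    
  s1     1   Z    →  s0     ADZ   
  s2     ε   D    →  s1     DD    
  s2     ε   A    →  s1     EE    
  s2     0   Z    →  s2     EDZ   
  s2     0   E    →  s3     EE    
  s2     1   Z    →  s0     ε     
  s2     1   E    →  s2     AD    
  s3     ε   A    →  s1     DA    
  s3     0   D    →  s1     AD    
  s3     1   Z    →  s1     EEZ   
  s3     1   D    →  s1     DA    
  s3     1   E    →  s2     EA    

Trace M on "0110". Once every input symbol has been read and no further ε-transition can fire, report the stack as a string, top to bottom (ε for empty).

(s0, 0110, Z)
  read 0, top Z: go to s1, push Z → (s1, 110, Z)
  read 1, top Z: go to s0, push ADZ → (s0, 10, ADZ)
  read 1, top A: go to s3, push ε → (s3, 0, DZ)
  read 0, top D: go to s1, push AD → (s1, ε, ADZ)
All input consumed in state s1 with stack ADZ.

ADZ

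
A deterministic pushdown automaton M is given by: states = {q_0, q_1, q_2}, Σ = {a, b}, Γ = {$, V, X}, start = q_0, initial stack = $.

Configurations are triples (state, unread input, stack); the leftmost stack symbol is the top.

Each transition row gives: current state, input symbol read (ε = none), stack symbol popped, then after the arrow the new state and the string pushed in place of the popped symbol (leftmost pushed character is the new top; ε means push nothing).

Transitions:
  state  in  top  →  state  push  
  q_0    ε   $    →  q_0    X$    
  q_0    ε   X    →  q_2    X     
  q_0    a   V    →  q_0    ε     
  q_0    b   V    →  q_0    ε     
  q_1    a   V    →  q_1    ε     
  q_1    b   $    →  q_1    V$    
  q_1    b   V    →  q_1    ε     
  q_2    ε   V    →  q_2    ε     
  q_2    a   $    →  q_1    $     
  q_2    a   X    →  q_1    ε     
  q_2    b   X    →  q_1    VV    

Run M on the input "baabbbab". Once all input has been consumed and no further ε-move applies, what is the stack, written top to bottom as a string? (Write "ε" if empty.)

V$

(q_0, baabbbab, $) ⊢ (q_0, baabbbab, X$) ⊢ (q_2, baabbbab, X$) ⊢ (q_1, aabbbab, VV$) ⊢ (q_1, abbbab, V$) ⊢ (q_1, bbbab, $) ⊢ (q_1, bbab, V$) ⊢ (q_1, bab, $) ⊢ (q_1, ab, V$) ⊢ (q_1, b, $) ⊢ (q_1, ε, V$)
All input consumed in state q_1 with stack V$.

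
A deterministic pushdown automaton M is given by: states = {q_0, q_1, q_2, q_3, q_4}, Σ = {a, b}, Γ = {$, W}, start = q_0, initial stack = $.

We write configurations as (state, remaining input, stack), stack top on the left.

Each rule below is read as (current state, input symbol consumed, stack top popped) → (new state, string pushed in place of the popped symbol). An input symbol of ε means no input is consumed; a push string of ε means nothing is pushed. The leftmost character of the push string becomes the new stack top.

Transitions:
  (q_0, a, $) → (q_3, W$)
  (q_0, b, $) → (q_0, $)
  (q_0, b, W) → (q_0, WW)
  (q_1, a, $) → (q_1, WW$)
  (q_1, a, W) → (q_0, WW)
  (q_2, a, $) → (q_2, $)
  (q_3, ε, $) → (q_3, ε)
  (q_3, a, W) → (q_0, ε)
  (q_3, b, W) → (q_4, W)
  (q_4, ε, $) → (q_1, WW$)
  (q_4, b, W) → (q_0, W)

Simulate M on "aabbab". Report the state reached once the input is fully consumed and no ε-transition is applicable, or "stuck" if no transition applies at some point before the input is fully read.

(q_0, aabbab, $) ⊢ (q_3, abbab, W$) ⊢ (q_0, bbab, $) ⊢ (q_0, bab, $) ⊢ (q_0, ab, $) ⊢ (q_3, b, W$) ⊢ (q_4, ε, W$)
All input consumed; M is in state q_4.

q_4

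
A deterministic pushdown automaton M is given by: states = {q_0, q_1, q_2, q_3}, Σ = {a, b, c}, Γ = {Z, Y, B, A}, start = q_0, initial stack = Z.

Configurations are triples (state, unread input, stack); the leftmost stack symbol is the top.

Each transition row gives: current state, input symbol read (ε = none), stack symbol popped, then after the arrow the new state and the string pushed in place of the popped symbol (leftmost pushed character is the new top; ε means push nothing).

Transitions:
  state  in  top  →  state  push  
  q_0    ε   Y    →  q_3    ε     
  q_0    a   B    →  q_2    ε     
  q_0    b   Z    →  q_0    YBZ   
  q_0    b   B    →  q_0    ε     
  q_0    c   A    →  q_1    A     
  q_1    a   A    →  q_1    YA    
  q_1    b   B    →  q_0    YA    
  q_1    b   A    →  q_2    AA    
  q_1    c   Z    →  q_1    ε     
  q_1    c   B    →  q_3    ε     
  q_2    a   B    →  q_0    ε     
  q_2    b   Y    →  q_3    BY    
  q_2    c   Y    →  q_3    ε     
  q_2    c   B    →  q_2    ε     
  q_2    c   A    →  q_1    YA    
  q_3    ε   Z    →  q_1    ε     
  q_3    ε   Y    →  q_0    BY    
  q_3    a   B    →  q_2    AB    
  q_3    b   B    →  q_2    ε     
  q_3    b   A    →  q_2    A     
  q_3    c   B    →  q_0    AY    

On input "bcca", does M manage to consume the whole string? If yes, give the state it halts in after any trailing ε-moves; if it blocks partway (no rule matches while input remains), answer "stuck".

q_1

(q_0, bcca, Z)
  read b, top Z: go to q_0, push YBZ → (q_0, cca, YBZ)
  ε-move, top Y: go to q_3, push ε → (q_3, cca, BZ)
  read c, top B: go to q_0, push AY → (q_0, ca, AYZ)
  read c, top A: go to q_1, push A → (q_1, a, AYZ)
  read a, top A: go to q_1, push YA → (q_1, ε, YAYZ)
All input consumed; M is in state q_1.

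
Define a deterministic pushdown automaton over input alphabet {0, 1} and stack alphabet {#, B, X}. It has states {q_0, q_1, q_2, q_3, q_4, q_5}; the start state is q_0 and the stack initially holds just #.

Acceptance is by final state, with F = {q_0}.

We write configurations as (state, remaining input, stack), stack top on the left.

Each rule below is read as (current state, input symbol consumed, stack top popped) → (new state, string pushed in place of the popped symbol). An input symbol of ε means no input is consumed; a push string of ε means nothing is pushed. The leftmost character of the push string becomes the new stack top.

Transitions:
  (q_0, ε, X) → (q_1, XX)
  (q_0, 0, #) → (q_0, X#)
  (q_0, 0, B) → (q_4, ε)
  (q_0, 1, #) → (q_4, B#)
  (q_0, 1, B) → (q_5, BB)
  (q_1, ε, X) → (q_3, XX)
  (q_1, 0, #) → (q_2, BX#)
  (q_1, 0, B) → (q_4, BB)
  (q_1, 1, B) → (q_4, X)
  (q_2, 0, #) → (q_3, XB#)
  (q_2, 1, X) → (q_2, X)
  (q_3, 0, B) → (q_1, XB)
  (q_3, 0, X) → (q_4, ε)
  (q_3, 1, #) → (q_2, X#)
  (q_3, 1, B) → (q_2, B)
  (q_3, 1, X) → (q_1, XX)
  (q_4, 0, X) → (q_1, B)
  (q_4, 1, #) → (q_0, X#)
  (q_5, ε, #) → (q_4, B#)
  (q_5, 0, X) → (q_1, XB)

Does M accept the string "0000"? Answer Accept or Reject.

Reject

(q_0, 0000, #)
  read 0, top #: go to q_0, push X# → (q_0, 000, X#)
  ε-move, top X: go to q_1, push XX → (q_1, 000, XX#)
  ε-move, top X: go to q_3, push XX → (q_3, 000, XXX#)
  read 0, top X: go to q_4, push ε → (q_4, 00, XX#)
  read 0, top X: go to q_1, push B → (q_1, 0, BX#)
  read 0, top B: go to q_4, push BB → (q_4, ε, BBX#)
All input consumed; state q_4 ∉ F and no further ε-move applies.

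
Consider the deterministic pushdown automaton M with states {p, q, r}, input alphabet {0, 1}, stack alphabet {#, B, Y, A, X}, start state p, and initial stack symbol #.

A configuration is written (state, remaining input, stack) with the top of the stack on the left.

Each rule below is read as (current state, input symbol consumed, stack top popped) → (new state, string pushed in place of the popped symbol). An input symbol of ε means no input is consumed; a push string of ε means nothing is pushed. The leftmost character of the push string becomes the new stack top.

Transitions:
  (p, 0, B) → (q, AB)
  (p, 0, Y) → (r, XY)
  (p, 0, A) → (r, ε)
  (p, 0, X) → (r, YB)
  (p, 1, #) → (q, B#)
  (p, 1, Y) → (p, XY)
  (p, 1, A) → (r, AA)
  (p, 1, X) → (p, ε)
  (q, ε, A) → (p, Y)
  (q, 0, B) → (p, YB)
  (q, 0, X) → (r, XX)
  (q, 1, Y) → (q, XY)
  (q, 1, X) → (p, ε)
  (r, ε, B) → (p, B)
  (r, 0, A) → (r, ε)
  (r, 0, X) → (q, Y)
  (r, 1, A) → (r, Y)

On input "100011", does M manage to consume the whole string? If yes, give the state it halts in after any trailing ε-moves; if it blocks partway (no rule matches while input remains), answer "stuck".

(p, 100011, #)
  read 1, top #: go to q, push B# → (q, 00011, B#)
  read 0, top B: go to p, push YB → (p, 0011, YB#)
  read 0, top Y: go to r, push XY → (r, 011, XYB#)
  read 0, top X: go to q, push Y → (q, 11, YYB#)
  read 1, top Y: go to q, push XY → (q, 1, XYYB#)
  read 1, top X: go to p, push ε → (p, ε, YYB#)
All input consumed; M is in state p.

p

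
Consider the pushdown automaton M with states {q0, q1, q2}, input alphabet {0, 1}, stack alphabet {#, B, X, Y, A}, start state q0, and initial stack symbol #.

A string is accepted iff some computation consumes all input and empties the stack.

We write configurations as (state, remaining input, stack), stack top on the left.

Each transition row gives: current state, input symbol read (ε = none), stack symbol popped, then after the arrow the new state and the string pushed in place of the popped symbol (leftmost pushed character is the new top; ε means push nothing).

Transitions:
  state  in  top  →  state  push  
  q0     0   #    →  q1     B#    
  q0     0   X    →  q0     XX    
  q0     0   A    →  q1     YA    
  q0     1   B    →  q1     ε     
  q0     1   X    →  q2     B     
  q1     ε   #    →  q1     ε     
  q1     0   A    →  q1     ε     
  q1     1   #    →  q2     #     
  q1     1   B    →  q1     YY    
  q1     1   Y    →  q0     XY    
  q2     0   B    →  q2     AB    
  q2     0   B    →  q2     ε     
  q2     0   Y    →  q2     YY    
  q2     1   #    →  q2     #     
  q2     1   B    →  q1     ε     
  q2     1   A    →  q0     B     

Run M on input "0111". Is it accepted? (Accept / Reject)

Reject

No computation consumes all input and empties the stack.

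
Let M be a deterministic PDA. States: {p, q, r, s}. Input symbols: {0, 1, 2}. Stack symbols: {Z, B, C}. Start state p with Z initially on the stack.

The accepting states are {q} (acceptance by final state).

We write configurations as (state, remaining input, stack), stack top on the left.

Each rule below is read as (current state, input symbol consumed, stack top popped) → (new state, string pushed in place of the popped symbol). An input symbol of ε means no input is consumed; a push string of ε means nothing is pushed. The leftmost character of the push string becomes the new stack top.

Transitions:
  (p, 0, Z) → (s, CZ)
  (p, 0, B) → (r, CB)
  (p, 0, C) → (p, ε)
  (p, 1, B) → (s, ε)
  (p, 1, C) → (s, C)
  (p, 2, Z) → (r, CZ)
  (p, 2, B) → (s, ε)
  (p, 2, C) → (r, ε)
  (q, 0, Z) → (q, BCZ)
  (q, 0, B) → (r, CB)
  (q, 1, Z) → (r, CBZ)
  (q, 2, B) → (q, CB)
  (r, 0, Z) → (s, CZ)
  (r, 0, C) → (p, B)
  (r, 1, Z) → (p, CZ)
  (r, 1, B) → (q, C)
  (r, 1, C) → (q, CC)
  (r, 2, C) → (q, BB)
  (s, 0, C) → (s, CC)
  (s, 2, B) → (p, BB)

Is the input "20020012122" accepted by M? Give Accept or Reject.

(p, 20020012122, Z) ⊢ (r, 0020012122, CZ) ⊢ (p, 020012122, BZ) ⊢ (r, 20012122, CBZ) ⊢ (q, 0012122, BBBZ) ⊢ (r, 012122, CBBBZ) ⊢ (p, 12122, BBBBZ) ⊢ (s, 2122, BBBZ) ⊢ (p, 122, BBBBZ) ⊢ (s, 22, BBBZ) ⊢ (p, 2, BBBBZ) ⊢ (s, ε, BBBZ)
All input consumed; state s ∉ F and no further ε-move applies.

Reject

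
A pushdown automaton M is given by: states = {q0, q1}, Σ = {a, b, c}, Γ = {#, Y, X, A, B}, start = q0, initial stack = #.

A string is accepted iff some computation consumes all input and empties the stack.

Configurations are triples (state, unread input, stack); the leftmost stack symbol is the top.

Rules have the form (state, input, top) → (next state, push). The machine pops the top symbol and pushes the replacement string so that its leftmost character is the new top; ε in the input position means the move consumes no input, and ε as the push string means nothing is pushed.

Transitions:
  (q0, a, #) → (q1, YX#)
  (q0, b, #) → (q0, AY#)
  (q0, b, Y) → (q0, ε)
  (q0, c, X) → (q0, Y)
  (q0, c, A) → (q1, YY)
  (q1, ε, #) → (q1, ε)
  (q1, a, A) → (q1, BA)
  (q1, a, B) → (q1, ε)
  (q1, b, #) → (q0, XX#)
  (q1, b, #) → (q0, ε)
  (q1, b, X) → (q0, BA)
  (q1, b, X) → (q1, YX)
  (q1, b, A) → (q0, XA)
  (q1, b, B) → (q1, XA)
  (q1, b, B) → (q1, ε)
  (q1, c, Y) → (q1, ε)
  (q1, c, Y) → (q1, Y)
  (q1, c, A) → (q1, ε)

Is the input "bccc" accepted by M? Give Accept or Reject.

No computation consumes all input and empties the stack.

Reject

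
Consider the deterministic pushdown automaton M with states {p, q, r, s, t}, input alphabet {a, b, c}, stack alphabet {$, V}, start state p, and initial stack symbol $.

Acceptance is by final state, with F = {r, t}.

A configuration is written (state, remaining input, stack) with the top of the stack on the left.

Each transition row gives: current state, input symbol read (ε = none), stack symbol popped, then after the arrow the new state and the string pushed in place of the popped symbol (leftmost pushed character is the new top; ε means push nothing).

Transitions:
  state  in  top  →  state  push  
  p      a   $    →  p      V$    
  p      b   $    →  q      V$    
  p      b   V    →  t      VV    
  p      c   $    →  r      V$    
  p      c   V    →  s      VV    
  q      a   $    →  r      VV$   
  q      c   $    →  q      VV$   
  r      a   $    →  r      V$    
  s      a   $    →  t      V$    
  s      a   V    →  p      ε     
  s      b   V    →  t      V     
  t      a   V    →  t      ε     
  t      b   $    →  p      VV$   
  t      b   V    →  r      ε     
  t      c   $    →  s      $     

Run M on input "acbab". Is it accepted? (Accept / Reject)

(p, acbab, $)
  read a, top $: go to p, push V$ → (p, cbab, V$)
  read c, top V: go to s, push VV → (s, bab, VV$)
  read b, top V: go to t, push V → (t, ab, VV$)
  read a, top V: go to t, push ε → (t, b, V$)
  read b, top V: go to r, push ε → (r, ε, $)
All input consumed; state r ∈ F.

Accept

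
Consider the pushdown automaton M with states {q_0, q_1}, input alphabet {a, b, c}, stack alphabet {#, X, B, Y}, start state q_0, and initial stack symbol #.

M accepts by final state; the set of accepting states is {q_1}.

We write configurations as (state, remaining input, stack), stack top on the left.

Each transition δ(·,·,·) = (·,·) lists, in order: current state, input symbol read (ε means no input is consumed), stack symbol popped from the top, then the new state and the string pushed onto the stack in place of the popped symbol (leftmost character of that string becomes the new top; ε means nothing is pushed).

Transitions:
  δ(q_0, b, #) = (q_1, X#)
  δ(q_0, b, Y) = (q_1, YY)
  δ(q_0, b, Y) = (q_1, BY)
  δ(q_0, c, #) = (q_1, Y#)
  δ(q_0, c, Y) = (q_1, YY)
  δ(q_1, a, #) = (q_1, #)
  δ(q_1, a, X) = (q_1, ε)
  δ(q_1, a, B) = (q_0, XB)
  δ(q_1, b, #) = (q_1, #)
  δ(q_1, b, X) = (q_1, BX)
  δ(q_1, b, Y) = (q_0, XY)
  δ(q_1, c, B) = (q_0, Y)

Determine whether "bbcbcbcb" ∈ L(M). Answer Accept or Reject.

Accept

One accepting computation: (q_0, bbcbcbcb, #) ⊢ (q_1, bcbcbcb, X#) ⊢ (q_1, cbcbcb, BX#) ⊢ (q_0, bcbcb, YX#) ⊢ (q_1, cbcb, BYX#) ⊢ (q_0, bcb, YYX#) ⊢ (q_1, cb, BYYX#) ⊢ (q_0, b, YYYX#) ⊢ (q_1, ε, YYYYX#)
All input consumed and state q_1 ∈ F.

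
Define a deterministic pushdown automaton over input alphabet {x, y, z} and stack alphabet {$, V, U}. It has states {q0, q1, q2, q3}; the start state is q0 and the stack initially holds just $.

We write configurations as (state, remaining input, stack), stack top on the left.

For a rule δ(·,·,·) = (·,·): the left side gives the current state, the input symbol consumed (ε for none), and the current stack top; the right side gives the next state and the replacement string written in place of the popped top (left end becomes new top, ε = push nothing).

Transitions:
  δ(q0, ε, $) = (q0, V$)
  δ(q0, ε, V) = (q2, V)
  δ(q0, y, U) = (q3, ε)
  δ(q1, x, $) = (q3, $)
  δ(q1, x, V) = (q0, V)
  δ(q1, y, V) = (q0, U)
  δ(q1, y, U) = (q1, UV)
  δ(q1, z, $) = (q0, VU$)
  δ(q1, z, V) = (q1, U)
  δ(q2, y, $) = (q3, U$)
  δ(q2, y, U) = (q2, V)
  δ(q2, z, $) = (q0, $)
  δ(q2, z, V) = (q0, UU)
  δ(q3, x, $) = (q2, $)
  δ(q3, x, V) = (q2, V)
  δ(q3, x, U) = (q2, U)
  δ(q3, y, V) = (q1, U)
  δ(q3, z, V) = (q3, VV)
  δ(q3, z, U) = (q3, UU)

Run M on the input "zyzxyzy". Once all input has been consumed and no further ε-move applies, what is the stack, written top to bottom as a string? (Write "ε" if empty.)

(q0, zyzxyzy, $)
  ε-move, top $: go to q0, push V$ → (q0, zyzxyzy, V$)
  ε-move, top V: go to q2, push V → (q2, zyzxyzy, V$)
  read z, top V: go to q0, push UU → (q0, yzxyzy, UU$)
  read y, top U: go to q3, push ε → (q3, zxyzy, U$)
  read z, top U: go to q3, push UU → (q3, xyzy, UU$)
  read x, top U: go to q2, push U → (q2, yzy, UU$)
  read y, top U: go to q2, push V → (q2, zy, VU$)
  read z, top V: go to q0, push UU → (q0, y, UUU$)
  read y, top U: go to q3, push ε → (q3, ε, UU$)
All input consumed in state q3 with stack UU$.

UU$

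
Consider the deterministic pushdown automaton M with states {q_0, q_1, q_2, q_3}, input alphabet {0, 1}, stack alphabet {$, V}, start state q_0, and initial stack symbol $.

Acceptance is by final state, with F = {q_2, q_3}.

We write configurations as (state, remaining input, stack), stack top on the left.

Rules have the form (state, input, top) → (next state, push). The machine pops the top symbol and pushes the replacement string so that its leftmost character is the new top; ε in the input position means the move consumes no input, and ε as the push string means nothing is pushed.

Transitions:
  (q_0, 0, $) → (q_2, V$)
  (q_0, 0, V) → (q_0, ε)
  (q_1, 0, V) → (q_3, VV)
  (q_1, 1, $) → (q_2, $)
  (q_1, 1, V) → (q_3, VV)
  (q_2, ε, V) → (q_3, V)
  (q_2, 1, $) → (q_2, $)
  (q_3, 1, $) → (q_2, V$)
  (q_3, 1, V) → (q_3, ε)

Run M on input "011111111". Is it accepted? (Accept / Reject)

(q_0, 011111111, $)
  read 0, top $: go to q_2, push V$ → (q_2, 11111111, V$)
  ε-move, top V: go to q_3, push V → (q_3, 11111111, V$)
  read 1, top V: go to q_3, push ε → (q_3, 1111111, $)
  read 1, top $: go to q_2, push V$ → (q_2, 111111, V$)
  ε-move, top V: go to q_3, push V → (q_3, 111111, V$)
  read 1, top V: go to q_3, push ε → (q_3, 11111, $)
  read 1, top $: go to q_2, push V$ → (q_2, 1111, V$)
  ε-move, top V: go to q_3, push V → (q_3, 1111, V$)
  read 1, top V: go to q_3, push ε → (q_3, 111, $)
  read 1, top $: go to q_2, push V$ → (q_2, 11, V$)
  ε-move, top V: go to q_3, push V → (q_3, 11, V$)
  read 1, top V: go to q_3, push ε → (q_3, 1, $)
  read 1, top $: go to q_2, push V$ → (q_2, ε, V$)
All input consumed; state q_2 ∈ F.

Accept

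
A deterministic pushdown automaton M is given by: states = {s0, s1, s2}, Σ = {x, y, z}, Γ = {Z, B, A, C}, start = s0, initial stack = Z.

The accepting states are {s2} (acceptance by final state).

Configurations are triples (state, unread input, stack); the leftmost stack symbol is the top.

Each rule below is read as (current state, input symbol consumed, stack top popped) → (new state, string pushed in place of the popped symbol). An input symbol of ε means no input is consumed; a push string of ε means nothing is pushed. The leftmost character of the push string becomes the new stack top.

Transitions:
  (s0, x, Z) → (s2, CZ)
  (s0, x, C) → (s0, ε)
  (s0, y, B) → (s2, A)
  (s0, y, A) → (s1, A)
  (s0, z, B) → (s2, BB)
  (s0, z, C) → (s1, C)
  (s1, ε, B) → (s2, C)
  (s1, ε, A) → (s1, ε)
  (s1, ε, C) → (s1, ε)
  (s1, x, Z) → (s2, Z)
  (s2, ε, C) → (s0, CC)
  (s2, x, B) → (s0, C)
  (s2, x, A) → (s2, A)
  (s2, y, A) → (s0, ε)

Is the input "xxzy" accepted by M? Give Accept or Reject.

(s0, xxzy, Z) ⊢ (s2, xzy, CZ) ⊢ (s0, xzy, CCZ) ⊢ (s0, zy, CZ) ⊢ (s1, y, CZ) ⊢ (s1, y, Z)
No transition applies at (s1, y, Z); input not fully consumed.

Reject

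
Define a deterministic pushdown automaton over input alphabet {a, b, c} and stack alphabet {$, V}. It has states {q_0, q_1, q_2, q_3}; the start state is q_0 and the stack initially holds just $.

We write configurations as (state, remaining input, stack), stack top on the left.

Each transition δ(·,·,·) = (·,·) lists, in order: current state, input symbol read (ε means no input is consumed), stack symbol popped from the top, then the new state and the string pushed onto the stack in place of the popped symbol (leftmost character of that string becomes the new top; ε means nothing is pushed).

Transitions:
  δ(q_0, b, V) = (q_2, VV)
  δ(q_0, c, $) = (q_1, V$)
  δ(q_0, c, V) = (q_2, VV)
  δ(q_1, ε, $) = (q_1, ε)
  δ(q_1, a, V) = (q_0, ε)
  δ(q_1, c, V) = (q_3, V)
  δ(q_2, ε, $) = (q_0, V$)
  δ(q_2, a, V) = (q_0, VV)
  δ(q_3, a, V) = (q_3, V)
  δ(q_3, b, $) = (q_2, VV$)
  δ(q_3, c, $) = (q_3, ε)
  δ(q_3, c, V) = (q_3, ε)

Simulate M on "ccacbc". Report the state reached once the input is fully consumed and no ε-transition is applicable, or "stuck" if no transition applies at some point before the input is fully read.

stuck

(q_0, ccacbc, $)
  read c, top $: go to q_1, push V$ → (q_1, cacbc, V$)
  read c, top V: go to q_3, push V → (q_3, acbc, V$)
  read a, top V: go to q_3, push V → (q_3, cbc, V$)
  read c, top V: go to q_3, push ε → (q_3, bc, $)
  read b, top $: go to q_2, push VV$ → (q_2, c, VV$)
No transition for (q_2, c, top V); M blocks with input c remaining.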